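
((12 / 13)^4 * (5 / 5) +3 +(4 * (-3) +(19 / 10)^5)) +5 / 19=908963207241 / 54265900000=16.75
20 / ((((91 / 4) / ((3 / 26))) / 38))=4560 / 1183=3.85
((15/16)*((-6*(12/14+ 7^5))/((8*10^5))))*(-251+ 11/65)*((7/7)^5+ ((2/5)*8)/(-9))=695364581/36400000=19.10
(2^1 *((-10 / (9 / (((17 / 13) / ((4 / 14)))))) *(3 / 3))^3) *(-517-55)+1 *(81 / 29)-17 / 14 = 7525999065841 / 50019606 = 150460.98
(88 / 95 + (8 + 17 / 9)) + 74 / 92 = 456997 / 39330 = 11.62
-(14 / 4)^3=-42.88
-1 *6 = -6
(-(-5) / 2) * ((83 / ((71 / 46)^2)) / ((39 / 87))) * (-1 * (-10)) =1943.00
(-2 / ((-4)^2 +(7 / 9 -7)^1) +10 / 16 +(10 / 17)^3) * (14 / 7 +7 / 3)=1169051 / 432344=2.70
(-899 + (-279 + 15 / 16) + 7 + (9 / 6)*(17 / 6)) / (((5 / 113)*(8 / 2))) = -2107789 / 320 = -6586.84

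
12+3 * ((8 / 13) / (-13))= 2004 / 169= 11.86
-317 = -317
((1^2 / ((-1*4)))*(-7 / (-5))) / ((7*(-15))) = 1 / 300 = 0.00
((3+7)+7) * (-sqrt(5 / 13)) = -17 * sqrt(65) / 13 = -10.54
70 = 70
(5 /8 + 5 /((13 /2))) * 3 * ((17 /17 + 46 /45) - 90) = -114811 /312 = -367.98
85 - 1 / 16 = 1359 / 16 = 84.94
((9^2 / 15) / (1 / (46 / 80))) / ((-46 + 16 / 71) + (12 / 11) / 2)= -485001 / 7064800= -0.07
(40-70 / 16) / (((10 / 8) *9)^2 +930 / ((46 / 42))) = 874 / 23937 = 0.04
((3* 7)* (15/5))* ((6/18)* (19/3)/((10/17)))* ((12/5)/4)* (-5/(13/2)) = -6783/65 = -104.35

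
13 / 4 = 3.25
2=2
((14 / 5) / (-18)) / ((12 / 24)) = -14 / 45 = -0.31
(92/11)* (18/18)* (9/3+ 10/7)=2852/77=37.04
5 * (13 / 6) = 65 / 6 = 10.83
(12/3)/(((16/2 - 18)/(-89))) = 178/5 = 35.60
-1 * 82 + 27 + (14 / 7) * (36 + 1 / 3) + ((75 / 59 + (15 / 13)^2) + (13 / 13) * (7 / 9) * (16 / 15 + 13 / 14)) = 58746019 / 2692170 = 21.82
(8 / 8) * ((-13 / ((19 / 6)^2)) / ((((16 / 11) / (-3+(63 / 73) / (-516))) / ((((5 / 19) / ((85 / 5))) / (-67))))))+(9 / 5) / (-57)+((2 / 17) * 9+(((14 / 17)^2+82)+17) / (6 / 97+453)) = 96167928036346817 / 77141909320337520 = 1.25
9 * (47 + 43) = 810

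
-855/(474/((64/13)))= -8.88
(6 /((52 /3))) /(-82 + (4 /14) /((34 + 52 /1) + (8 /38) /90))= -1158129 /274336777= -0.00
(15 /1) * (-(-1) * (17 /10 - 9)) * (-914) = 100083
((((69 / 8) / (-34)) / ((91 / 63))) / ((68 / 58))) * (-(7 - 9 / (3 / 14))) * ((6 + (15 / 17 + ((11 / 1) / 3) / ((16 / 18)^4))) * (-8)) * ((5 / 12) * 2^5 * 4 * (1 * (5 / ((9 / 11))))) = 5702139394875 / 32700928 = 174372.40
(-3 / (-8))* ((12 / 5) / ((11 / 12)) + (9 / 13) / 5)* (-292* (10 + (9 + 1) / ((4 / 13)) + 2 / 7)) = -258557751 / 20020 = -12914.97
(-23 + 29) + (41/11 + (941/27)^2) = 9818294/8019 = 1224.38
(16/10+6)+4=58/5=11.60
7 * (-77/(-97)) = 539/97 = 5.56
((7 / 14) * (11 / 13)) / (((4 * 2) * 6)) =11 / 1248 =0.01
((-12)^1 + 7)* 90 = -450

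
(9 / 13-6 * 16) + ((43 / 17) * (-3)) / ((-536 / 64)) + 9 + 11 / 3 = -3630749 / 44421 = -81.73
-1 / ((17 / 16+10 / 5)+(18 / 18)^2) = -16 / 65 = -0.25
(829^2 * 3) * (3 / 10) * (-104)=-321628788 / 5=-64325757.60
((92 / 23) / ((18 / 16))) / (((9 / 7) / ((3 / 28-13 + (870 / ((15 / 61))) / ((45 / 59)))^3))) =198005535657267845291 / 723350250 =273733970033.56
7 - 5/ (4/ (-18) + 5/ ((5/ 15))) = 886/ 133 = 6.66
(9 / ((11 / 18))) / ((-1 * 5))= -162 / 55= -2.95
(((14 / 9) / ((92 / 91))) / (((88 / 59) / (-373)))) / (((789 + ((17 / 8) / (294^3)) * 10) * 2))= -4947773048673 / 20290815755617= -0.24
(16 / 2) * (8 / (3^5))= 64 / 243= 0.26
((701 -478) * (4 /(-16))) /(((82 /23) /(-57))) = 292353 /328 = 891.32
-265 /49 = -5.41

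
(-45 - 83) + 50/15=-374/3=-124.67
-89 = -89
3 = 3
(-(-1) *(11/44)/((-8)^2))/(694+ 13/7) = 7/1246976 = 0.00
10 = 10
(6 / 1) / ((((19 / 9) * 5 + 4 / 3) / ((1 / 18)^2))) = 0.00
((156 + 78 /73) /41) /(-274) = -5733 /410041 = -0.01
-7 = -7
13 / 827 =0.02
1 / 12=0.08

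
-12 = -12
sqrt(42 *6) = 6 *sqrt(7) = 15.87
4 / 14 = 2 / 7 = 0.29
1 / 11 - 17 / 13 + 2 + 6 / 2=541 / 143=3.78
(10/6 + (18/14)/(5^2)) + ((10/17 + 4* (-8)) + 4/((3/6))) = -193616/8925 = -21.69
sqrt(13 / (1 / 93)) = sqrt(1209) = 34.77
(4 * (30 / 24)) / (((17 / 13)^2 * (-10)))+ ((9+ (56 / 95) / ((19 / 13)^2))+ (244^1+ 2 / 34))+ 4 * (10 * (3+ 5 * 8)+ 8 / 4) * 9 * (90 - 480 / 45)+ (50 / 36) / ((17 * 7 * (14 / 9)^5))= 92093266219582690831 / 74627151327680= 1234045.04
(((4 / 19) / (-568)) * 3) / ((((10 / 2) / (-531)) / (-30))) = -4779 / 1349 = -3.54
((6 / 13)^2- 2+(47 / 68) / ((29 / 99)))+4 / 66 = 6963365 / 10997844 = 0.63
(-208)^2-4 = 43260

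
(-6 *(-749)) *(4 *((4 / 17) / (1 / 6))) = 431424 / 17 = 25377.88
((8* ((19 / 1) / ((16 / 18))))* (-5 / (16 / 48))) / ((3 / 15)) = -12825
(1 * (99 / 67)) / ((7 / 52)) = 5148 / 469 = 10.98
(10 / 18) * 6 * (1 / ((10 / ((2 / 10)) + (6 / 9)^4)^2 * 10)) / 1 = 0.00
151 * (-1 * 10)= -1510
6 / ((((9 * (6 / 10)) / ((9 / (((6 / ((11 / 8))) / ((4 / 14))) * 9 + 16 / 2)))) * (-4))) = -11 / 640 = -0.02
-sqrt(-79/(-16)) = -sqrt(79)/4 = -2.22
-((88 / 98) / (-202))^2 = -484 / 24492601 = -0.00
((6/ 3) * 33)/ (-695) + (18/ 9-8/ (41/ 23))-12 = -415536/ 28495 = -14.58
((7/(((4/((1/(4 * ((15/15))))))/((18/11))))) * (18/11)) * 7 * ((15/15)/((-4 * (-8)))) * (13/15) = 17199/77440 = 0.22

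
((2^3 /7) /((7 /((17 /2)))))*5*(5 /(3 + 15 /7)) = 425 /63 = 6.75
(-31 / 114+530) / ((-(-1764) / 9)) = 8627 / 3192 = 2.70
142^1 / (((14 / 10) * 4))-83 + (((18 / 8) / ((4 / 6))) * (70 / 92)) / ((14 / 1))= -57.46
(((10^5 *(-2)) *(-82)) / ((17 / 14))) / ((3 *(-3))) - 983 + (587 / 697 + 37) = -9419528975 / 6273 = -1501598.75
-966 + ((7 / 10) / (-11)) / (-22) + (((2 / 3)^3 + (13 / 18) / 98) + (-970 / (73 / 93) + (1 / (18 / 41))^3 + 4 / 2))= -27609944210963 / 12620943720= -2187.63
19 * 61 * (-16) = -18544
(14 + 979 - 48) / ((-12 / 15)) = -4725 / 4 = -1181.25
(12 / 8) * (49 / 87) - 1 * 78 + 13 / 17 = -75321 / 986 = -76.39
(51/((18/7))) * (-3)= -119/2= -59.50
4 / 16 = 1 / 4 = 0.25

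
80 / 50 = 8 / 5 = 1.60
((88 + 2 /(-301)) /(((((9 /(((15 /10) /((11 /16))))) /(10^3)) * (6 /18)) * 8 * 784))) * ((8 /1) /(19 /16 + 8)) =211888000 /23849133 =8.88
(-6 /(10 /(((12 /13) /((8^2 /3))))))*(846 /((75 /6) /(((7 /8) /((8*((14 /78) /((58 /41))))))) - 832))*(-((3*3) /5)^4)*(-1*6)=19557560241 /11557400000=1.69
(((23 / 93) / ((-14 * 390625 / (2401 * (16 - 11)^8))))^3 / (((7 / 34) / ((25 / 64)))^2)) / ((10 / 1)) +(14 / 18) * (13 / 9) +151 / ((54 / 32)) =-1082340532763159 / 39535755264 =-27376.25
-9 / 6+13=23 / 2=11.50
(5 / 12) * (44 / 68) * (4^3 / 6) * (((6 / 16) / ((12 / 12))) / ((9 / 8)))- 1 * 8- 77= -38575 / 459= -84.04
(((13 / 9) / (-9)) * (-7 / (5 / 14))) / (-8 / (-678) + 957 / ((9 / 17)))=143962 / 82728405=0.00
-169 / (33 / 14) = -71.70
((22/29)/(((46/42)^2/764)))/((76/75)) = 138981150/291479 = 476.81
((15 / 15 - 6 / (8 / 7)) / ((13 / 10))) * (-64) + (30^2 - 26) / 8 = 16561 / 52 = 318.48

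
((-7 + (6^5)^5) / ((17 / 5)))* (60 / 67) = 8529086408978910410700 / 1139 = 7488223361702291844.34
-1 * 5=-5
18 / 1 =18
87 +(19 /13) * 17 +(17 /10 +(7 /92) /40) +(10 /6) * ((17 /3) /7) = 346291157 /3013920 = 114.90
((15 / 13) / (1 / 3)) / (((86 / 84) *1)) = 1890 / 559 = 3.38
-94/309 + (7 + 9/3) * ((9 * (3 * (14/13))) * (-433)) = -505753882/4017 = -125903.38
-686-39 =-725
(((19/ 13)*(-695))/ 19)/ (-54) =695/ 702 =0.99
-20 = -20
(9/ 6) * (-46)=-69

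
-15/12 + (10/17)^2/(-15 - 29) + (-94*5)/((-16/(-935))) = -698537765/25432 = -27466.88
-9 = -9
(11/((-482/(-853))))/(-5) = -9383/2410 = -3.89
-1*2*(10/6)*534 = -1780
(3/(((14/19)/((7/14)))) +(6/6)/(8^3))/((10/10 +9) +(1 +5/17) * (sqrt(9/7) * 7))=-10552835/2852864 +4096983 * sqrt(7)/2852864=0.10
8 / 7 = 1.14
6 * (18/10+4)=174/5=34.80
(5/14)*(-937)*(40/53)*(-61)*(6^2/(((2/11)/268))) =303297904800/371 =817514568.19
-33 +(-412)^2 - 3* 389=168544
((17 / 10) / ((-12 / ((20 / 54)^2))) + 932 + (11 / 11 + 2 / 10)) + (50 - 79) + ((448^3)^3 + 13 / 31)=726945957793021755917192.60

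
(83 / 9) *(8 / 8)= 9.22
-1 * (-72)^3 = 373248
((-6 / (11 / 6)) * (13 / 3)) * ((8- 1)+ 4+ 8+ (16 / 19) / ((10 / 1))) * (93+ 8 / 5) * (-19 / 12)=1013467 / 25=40538.68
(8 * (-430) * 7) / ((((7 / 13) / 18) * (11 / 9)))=-7244640 / 11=-658603.64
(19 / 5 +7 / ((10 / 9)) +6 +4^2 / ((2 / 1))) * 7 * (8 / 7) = 964 / 5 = 192.80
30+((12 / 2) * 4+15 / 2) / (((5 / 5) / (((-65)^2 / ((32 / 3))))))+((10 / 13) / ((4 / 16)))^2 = 135377605 / 10816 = 12516.42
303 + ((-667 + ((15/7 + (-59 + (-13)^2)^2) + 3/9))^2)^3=191796771469825864049490601525288/85766121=2236276623374699014888298.00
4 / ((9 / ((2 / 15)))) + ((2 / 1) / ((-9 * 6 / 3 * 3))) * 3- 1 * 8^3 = -69127 / 135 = -512.05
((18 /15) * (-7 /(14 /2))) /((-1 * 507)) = 2 /845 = 0.00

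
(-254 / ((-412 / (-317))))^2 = 1620787081 / 42436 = 38193.68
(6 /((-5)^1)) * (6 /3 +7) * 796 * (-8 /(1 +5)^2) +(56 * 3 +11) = 2089.40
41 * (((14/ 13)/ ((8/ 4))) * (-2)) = -574/ 13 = -44.15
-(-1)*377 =377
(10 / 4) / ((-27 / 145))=-725 / 54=-13.43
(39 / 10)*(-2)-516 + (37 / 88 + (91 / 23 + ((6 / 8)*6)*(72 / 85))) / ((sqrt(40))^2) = -3603173289 / 6881600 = -523.60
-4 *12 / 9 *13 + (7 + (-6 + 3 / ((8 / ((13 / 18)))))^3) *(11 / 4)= -250920889 / 442368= -567.22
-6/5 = -1.20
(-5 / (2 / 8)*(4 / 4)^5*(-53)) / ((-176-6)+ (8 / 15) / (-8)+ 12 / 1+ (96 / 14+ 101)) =-27825 / 1633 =-17.04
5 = 5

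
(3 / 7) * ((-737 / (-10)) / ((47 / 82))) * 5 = 90651 / 329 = 275.53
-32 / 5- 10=-82 / 5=-16.40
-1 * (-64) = 64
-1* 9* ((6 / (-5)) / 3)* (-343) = -6174 / 5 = -1234.80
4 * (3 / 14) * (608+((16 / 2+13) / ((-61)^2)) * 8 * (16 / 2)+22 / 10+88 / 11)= 69049986 / 130235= 530.20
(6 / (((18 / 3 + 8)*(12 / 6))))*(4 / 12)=0.07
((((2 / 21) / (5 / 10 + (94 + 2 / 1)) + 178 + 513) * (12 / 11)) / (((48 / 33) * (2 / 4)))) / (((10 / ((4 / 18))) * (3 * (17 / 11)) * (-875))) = -30806897 / 5425953750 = -0.01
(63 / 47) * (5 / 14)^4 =5625 / 257936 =0.02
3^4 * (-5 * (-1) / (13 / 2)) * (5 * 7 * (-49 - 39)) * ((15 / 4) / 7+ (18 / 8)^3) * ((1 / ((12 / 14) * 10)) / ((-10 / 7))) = 5981283 / 32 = 186915.09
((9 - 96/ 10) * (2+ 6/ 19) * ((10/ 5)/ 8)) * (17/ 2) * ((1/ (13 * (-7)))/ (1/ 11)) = 6171/ 17290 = 0.36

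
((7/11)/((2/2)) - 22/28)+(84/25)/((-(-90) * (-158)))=-682453/4562250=-0.15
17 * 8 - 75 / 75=135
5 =5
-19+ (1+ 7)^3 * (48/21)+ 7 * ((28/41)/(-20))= 1651752/1435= 1151.05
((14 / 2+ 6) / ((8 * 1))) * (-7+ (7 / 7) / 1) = -39 / 4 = -9.75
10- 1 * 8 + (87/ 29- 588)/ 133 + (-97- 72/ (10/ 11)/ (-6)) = -57322/ 665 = -86.20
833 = 833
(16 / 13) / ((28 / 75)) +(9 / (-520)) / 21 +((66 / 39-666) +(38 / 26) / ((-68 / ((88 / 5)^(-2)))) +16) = -645.01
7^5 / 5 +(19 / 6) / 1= 100937 / 30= 3364.57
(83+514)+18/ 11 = 6585/ 11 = 598.64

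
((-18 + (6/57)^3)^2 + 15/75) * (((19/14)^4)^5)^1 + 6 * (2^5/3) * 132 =1315502093519448113973945429/8537577084212734853120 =154083.77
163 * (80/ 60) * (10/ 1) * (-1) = -6520/ 3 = -2173.33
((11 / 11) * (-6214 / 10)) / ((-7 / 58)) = 180206 / 35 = 5148.74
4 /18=2 /9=0.22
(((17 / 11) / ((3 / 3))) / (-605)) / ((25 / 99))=-153 / 15125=-0.01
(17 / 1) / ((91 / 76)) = 1292 / 91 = 14.20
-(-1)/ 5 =1/ 5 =0.20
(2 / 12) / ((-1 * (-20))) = 0.01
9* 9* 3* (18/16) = 2187/8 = 273.38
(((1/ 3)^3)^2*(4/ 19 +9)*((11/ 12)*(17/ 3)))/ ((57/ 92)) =752675/ 7105563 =0.11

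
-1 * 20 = -20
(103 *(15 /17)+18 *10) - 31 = 239.88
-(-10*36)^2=-129600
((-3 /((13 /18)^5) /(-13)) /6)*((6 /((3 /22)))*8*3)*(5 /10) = 498845952 /4826809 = 103.35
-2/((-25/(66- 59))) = 14/25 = 0.56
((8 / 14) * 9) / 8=9 / 14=0.64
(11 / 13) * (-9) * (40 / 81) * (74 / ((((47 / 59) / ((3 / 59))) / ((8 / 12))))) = -65120 / 5499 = -11.84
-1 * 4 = -4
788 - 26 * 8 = 580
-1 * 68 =-68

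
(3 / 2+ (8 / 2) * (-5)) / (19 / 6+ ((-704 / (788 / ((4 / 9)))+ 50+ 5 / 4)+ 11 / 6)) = -131202 / 396109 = -0.33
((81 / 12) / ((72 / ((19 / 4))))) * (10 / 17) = 285 / 1088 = 0.26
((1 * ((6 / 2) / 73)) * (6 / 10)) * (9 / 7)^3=6561 / 125195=0.05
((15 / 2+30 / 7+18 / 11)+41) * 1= 54.42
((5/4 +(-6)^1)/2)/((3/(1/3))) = -19/72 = -0.26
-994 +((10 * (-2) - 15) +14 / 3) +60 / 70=-21493 / 21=-1023.48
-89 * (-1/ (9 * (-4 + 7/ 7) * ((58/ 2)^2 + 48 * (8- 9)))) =-0.00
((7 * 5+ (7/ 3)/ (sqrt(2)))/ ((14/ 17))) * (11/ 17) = 11 * sqrt(2)/ 12+ 55/ 2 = 28.80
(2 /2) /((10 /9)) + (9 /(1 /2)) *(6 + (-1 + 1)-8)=-351 /10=-35.10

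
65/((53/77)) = 94.43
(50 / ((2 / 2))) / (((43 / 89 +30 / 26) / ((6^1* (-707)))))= -122699850 / 947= -129566.90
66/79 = 0.84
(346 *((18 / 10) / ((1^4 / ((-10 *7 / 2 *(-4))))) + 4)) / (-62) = -44288 / 31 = -1428.65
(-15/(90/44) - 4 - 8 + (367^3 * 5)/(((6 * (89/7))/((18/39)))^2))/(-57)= -36254042663/228908979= -158.38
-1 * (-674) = 674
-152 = -152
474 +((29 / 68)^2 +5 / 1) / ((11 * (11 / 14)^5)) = 243484480200 / 511981129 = 475.57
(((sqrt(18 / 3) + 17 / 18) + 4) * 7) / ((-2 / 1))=-623 / 36 - 7 * sqrt(6) / 2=-25.88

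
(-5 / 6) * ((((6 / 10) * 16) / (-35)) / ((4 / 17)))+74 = 2624 / 35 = 74.97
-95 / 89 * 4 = -380 / 89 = -4.27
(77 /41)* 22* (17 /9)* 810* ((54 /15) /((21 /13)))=5776056 /41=140879.41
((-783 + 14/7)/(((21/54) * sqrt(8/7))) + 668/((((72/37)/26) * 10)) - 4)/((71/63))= 559769/710 - 891 * sqrt(14)/2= -878.50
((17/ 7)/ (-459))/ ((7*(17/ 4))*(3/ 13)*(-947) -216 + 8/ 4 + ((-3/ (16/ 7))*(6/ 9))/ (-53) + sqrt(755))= 30382144*sqrt(755)/ 258958404193005909 + 68010456904/ 86319468064335303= 0.00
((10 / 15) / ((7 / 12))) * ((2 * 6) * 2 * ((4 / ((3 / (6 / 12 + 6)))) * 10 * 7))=16640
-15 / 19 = -0.79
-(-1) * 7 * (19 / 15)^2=2527 / 225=11.23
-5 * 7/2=-35/2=-17.50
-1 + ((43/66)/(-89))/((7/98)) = -3238/2937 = -1.10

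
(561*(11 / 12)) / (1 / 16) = 8228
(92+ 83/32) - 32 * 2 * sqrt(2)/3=3027/32 - 64 * sqrt(2)/3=64.42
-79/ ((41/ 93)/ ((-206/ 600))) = 252247/ 4100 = 61.52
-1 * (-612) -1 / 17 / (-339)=3526957 / 5763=612.00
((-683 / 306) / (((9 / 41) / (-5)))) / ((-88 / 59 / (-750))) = 25564.73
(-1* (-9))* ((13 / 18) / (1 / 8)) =52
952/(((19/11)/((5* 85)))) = 4450600/19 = 234242.11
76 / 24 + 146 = 895 / 6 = 149.17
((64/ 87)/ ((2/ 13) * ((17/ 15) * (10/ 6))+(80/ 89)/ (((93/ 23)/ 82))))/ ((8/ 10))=4304040/ 86682827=0.05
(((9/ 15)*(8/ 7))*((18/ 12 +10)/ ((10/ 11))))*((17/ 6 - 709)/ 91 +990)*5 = 135684659/ 3185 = 42601.15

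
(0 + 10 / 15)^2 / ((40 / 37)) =0.41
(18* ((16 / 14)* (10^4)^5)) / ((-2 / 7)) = -7200000000000000000000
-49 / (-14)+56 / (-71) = 385 / 142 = 2.71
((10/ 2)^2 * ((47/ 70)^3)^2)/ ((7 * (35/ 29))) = 312597244541/ 1152960200000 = 0.27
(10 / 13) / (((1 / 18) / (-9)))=-124.62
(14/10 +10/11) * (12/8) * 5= 381/22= 17.32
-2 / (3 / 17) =-34 / 3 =-11.33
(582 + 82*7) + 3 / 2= 2315 / 2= 1157.50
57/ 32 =1.78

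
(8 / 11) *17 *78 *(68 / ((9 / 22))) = 160298.67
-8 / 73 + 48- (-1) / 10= 47.99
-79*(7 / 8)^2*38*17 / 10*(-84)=26256993 / 80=328212.41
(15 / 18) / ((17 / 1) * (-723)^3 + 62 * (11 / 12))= -5 / 38549172493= -0.00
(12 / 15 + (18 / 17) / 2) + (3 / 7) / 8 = 1.38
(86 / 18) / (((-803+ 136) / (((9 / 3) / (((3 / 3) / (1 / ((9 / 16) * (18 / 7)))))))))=-2408 / 162081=-0.01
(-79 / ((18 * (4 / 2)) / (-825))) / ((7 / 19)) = 4913.99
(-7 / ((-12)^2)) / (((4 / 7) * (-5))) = 49 / 2880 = 0.02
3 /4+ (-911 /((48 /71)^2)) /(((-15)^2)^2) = 82887649 /116640000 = 0.71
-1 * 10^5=-100000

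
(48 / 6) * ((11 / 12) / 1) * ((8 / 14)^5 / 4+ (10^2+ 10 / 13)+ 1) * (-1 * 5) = -2446288790 / 655473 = -3732.10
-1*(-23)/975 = 23/975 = 0.02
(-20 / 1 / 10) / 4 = -1 / 2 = -0.50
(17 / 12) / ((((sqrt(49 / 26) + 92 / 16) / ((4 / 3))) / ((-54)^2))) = 6587568 / 6485 -308448 * sqrt(26) / 6485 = 773.29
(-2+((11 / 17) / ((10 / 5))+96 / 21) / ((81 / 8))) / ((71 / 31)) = -0.66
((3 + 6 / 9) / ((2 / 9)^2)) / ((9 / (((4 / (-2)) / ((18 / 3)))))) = -11 / 4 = -2.75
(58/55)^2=3364/3025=1.11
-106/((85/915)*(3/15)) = -96990/17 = -5705.29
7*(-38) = -266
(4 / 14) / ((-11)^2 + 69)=1 / 665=0.00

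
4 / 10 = 2 / 5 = 0.40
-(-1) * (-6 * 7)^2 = 1764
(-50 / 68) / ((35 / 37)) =-0.78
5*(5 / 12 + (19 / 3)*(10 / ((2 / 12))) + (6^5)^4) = 219369506403801385 / 12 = 18280792200316782.08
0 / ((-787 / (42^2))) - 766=-766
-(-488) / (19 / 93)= 45384 / 19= 2388.63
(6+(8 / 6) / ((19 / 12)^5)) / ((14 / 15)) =113912775 / 17332693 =6.57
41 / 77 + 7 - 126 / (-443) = 266642 / 34111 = 7.82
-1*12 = -12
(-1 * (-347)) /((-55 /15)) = -1041 /11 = -94.64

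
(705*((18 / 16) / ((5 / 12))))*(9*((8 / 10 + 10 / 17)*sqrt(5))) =2021517*sqrt(5) / 85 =53179.41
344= 344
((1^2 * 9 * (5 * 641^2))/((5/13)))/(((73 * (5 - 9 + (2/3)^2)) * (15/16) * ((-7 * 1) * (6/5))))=48073077/2044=23519.12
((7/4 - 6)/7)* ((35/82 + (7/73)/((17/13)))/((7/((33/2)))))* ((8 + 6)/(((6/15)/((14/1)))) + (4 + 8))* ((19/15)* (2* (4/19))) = -20075231/104755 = -191.64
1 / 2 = 0.50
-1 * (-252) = 252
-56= -56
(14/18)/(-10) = -7/90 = -0.08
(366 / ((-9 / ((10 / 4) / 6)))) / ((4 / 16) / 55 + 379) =-33550 / 750429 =-0.04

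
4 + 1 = 5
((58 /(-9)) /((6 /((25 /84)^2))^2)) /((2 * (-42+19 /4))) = 11328125 /600880944384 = 0.00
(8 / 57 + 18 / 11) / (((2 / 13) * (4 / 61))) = 176.12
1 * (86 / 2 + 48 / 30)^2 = 49729 / 25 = 1989.16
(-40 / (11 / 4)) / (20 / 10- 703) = 160 / 7711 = 0.02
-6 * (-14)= 84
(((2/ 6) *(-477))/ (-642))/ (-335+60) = -53/ 58850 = -0.00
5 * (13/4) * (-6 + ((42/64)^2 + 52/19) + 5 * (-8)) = -54167685/77824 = -696.03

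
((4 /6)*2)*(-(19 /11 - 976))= 42868 /33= 1299.03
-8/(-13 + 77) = -1/8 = -0.12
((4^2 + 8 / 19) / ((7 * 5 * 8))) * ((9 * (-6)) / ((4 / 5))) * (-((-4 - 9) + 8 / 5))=-3159 / 70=-45.13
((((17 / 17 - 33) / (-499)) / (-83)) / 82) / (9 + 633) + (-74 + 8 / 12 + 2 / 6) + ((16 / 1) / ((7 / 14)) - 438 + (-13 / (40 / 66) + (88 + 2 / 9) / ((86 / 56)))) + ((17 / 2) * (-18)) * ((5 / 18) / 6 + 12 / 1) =-803747923132843 / 351582493365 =-2286.09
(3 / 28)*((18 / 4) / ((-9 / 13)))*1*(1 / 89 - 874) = 3033615 / 4984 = 608.67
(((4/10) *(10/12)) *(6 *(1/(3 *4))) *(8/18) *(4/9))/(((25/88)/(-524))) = -368896/6075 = -60.72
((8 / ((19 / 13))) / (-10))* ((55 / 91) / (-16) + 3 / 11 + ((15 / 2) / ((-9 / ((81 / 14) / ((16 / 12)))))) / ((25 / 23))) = 123797 / 73150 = 1.69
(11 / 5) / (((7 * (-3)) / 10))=-22 / 21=-1.05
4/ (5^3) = 4/ 125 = 0.03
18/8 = 9/4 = 2.25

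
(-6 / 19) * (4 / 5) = -24 / 95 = -0.25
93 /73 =1.27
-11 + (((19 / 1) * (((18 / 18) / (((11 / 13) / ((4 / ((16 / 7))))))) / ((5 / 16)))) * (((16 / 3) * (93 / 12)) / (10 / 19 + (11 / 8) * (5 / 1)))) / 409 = -704774107 / 75920625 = -9.28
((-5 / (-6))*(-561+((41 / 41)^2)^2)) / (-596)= 350 / 447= 0.78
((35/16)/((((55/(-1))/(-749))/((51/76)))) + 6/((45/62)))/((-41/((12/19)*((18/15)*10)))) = -17008557/3256220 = -5.22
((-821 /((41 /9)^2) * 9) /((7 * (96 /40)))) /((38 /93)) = -92768895 /1788584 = -51.87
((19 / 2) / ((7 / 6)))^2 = 3249 / 49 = 66.31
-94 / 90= -47 / 45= -1.04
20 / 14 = 10 / 7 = 1.43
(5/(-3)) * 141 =-235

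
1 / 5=0.20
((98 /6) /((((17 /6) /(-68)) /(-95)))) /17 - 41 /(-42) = 1564777 /714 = 2191.56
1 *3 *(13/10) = 39/10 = 3.90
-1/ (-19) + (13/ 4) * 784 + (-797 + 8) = 33422/ 19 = 1759.05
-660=-660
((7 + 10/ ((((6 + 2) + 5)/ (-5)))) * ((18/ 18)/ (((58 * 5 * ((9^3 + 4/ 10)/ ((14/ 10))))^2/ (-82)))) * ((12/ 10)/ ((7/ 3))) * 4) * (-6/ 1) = 363096/ 2596706396375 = 0.00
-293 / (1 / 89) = -26077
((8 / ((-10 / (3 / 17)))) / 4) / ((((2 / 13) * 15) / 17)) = -13 / 50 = -0.26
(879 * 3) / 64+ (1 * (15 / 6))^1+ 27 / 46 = 44.29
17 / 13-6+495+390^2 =1983674 / 13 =152590.31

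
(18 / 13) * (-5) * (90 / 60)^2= -405 / 26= -15.58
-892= -892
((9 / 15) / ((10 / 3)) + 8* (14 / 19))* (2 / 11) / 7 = 5771 / 36575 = 0.16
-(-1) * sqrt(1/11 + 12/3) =3 * sqrt(55)/11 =2.02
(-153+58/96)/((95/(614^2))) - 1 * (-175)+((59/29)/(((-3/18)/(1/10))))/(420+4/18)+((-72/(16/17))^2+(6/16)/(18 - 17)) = -3940095249301/6580680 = -598736.79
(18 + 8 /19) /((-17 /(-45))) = 15750 /323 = 48.76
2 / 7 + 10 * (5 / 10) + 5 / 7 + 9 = 15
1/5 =0.20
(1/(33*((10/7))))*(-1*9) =-21/110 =-0.19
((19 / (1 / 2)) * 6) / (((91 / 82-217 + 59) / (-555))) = 2075256 / 2573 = 806.55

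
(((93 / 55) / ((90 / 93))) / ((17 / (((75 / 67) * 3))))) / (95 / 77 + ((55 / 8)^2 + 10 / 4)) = 0.01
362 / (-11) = -362 / 11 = -32.91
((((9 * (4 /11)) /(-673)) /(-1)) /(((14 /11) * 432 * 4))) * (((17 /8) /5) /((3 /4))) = 17 /13567680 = 0.00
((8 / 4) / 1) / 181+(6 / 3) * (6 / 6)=364 / 181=2.01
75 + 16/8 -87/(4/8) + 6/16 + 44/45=-34433/360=-95.65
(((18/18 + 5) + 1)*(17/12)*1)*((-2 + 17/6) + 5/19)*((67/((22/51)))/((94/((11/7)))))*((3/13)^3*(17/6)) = 123439125/125562944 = 0.98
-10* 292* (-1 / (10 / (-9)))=-2628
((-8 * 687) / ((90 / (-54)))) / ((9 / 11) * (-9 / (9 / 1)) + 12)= 60456 / 205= 294.91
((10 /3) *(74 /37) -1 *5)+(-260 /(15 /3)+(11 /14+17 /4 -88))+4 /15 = -133.03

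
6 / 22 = 3 / 11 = 0.27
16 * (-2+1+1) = 0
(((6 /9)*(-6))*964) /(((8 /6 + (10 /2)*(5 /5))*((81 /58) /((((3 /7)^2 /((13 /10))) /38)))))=-1118240 /689871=-1.62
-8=-8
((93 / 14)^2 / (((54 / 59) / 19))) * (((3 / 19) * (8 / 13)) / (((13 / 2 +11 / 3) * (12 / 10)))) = 283495 / 38857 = 7.30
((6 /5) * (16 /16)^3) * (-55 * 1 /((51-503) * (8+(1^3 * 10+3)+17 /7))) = 231 /37064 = 0.01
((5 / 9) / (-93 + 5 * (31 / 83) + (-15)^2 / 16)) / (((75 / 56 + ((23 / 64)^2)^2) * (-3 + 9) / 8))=-3119219998720 / 440062088737401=-0.01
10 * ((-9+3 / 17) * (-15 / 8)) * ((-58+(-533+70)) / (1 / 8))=-11722500 / 17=-689558.82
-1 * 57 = -57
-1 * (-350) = 350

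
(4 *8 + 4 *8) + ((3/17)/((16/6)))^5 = 2977656006313/46525874176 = 64.00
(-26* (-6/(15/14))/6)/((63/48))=832/45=18.49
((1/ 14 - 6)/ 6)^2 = 6889/ 7056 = 0.98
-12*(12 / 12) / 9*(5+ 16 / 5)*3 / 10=-82 / 25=-3.28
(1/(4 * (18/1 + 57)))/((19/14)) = 7/2850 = 0.00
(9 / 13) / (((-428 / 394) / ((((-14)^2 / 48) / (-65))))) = 28959 / 723320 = 0.04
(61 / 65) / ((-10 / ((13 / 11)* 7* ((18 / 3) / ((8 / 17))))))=-21777 / 2200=-9.90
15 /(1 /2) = 30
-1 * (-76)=76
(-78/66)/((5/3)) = -39/55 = -0.71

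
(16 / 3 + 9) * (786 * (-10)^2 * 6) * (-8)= -54076800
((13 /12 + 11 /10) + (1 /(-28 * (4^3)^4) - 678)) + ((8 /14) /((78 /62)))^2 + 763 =2185421177958413 /25007782625280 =87.39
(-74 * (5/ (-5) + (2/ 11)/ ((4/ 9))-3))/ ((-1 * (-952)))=2923/ 10472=0.28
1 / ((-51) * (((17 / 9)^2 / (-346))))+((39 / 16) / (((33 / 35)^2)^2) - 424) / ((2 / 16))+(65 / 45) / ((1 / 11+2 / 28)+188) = -3365.42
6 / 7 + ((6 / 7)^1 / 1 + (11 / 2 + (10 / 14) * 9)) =191 / 14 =13.64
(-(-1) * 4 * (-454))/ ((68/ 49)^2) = -545027/ 578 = -942.95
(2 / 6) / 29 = 1 / 87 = 0.01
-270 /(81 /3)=-10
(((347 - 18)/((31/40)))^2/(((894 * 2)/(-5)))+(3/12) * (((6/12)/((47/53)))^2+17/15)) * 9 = -114687471196251/25304360080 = -4532.32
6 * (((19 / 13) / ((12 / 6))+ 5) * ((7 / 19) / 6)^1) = 1043 / 494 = 2.11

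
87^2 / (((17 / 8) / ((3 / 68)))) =45414 / 289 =157.14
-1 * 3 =-3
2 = 2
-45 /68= -0.66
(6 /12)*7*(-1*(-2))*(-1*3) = -21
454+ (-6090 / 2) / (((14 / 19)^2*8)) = -55339 / 224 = -247.05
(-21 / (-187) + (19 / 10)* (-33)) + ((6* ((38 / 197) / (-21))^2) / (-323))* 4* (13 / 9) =-6009287216413 / 96013854090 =-62.59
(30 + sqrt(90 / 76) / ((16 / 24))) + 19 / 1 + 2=9 * sqrt(190) / 76 + 51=52.63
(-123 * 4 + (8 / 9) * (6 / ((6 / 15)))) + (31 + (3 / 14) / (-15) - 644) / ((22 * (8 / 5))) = -333367 / 672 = -496.08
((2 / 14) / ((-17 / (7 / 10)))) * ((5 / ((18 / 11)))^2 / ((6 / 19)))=-11495 / 66096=-0.17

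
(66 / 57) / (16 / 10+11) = 110 / 1197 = 0.09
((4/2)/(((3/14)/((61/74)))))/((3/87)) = 24766/111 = 223.12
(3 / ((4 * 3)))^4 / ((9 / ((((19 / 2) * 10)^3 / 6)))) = 857375 / 13824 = 62.02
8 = 8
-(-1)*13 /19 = 13 /19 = 0.68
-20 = -20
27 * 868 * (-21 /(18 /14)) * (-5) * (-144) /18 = -15311520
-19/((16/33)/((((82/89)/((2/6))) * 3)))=-231363/712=-324.95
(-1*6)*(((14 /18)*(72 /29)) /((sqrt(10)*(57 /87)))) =-168*sqrt(10) /95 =-5.59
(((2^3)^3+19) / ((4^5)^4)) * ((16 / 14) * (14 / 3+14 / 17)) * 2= 885 / 146028888064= 0.00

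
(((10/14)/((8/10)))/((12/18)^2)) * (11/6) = 825/224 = 3.68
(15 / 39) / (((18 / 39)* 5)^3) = 169 / 5400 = 0.03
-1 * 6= -6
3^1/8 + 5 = 43/8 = 5.38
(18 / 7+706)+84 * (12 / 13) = 71536 / 91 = 786.11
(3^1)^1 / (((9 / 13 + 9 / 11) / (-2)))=-3.97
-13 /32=-0.41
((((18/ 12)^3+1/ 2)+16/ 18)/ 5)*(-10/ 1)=-343/ 36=-9.53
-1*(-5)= 5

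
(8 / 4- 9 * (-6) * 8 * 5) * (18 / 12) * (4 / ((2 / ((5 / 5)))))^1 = 6486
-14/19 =-0.74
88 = 88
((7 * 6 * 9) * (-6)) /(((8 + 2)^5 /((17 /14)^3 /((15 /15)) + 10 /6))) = -768393 /9800000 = -0.08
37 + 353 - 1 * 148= 242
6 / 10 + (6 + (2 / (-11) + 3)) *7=3428 / 55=62.33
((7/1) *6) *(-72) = -3024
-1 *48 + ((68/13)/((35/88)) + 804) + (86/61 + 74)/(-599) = 12785241596/16625245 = 769.03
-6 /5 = -1.20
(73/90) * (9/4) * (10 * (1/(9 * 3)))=73/108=0.68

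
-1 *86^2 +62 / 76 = -7395.18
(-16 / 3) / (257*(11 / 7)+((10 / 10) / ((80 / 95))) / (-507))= -302848 / 22932491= -0.01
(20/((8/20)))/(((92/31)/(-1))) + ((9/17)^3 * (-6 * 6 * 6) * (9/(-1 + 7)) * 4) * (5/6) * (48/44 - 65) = 25418470835/2485978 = 10224.74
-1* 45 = -45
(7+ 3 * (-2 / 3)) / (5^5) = 1 / 625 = 0.00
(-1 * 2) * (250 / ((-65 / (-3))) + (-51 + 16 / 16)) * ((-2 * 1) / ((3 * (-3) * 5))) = 400 / 117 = 3.42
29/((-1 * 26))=-29/26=-1.12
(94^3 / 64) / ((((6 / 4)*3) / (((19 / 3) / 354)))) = 1972637 / 38232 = 51.60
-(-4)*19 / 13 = 76 / 13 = 5.85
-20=-20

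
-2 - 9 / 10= -29 / 10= -2.90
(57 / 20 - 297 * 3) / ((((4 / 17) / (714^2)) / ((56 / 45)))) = -59866958634 / 25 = -2394678345.36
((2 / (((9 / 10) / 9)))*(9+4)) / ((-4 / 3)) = -195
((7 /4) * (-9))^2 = 3969 /16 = 248.06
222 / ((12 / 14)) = 259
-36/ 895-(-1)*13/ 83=8647/ 74285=0.12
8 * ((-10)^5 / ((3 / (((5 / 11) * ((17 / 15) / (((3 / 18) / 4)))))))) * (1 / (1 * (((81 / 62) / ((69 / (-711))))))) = 155148800000 / 633501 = 244906.95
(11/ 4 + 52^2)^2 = 117223929/ 16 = 7326495.56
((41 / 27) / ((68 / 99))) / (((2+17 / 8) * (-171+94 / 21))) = -574 / 178347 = -0.00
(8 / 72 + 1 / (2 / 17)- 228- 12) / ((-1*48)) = 4165 / 864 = 4.82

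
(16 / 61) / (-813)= -16 / 49593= -0.00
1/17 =0.06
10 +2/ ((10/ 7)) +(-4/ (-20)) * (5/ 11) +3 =797/ 55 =14.49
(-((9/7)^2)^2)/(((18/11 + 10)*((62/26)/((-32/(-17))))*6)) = -312741/10122616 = -0.03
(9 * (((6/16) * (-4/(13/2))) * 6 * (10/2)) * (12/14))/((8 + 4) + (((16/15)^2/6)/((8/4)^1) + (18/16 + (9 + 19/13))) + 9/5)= -26244000/12521537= -2.10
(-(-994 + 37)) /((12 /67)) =21373 /4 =5343.25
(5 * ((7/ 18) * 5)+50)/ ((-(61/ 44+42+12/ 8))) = -946/ 711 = -1.33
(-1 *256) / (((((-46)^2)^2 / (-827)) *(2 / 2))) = 13232 / 279841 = 0.05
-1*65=-65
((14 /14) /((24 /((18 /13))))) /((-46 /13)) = -3 /184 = -0.02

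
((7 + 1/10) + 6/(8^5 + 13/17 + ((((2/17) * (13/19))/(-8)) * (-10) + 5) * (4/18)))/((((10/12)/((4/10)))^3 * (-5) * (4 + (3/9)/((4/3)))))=-11687817186432/316299921484375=-0.04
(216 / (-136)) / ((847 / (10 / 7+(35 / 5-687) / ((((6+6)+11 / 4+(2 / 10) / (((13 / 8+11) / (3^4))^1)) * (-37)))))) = -53014230 / 10980196997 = -0.00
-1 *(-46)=46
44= 44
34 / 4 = 8.50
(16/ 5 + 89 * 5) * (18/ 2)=20169/ 5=4033.80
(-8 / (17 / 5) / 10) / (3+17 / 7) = -14 / 323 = -0.04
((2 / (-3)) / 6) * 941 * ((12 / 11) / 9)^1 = -3764 / 297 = -12.67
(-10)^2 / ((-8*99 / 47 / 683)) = -802525 / 198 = -4053.16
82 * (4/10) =164/5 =32.80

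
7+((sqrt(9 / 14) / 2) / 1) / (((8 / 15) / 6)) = 135 * sqrt(14) / 112+7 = 11.51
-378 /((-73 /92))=34776 /73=476.38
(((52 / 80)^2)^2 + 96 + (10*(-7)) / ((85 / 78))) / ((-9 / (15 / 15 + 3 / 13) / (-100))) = 86885537 / 198900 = 436.83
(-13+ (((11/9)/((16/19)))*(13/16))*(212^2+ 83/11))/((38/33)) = 1343137367/29184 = 46023.07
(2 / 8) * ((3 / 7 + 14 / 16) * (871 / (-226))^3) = -18.66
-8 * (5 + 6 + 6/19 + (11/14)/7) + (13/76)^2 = -25866983/283024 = -91.40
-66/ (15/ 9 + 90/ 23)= -414/ 35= -11.83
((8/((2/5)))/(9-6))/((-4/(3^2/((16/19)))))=-17.81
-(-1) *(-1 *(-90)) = 90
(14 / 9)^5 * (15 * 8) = 21512960 / 19683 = 1092.97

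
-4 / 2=-2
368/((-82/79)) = -14536/41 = -354.54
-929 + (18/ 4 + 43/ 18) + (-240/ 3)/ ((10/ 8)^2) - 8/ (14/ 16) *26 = -381473/ 315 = -1211.03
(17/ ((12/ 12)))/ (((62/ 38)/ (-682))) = -7106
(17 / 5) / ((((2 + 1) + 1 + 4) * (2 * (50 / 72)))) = 0.31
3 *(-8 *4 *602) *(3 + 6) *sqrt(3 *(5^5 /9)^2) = -180600000 *sqrt(3) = -312808375.85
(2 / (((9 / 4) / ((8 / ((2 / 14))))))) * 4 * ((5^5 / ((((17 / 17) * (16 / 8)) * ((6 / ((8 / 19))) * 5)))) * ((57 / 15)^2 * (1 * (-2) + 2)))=0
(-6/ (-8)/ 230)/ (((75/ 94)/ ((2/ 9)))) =47/ 51750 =0.00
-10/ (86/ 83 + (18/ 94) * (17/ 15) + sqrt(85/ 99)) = -235996553925/ 13405368763 + 5706675375 * sqrt(935)/ 13405368763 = -4.59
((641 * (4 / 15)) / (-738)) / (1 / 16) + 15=62513 / 5535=11.29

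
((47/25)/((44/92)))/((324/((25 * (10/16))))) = 5405/28512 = 0.19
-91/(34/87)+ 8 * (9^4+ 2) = 1777219/34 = 52271.15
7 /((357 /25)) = 25 /51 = 0.49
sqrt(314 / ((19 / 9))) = 3*sqrt(5966) / 19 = 12.20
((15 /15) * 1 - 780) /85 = -779 /85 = -9.16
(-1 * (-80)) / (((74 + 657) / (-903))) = -1680 / 17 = -98.82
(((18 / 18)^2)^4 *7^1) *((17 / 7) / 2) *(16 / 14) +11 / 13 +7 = 1598 / 91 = 17.56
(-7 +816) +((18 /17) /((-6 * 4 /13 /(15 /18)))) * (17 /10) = 12931 /16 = 808.19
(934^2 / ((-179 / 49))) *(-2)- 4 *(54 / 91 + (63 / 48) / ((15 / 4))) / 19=739068419417 / 1547455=477602.53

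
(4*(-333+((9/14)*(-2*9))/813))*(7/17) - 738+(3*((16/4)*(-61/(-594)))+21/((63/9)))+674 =-277423907/456093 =-608.26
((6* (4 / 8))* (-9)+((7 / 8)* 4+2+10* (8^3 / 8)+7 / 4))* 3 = 7443 / 4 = 1860.75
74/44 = 37/22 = 1.68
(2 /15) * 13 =26 /15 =1.73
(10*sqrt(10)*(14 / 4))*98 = 10846.61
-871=-871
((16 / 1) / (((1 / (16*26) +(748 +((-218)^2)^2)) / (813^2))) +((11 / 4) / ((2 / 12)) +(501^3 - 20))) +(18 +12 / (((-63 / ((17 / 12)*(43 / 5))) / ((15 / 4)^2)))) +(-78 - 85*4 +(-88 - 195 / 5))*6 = 13232420490874220987553 / 105229491447920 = 125748212.87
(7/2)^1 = 7/2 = 3.50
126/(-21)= -6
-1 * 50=-50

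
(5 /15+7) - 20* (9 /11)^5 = 182 /483153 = 0.00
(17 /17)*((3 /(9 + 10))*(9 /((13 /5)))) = 135 /247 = 0.55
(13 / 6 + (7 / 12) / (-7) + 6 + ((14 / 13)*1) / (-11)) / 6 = 13703 / 10296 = 1.33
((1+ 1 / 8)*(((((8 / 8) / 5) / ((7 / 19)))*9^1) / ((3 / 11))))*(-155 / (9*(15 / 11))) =-71269 / 280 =-254.53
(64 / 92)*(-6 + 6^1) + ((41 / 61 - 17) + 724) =43168 / 61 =707.67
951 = 951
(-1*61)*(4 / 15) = -244 / 15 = -16.27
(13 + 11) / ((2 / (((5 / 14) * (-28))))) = -120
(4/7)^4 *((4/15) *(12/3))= 4096/36015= 0.11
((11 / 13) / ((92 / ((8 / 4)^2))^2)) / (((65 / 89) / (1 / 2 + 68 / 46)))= 6853 / 1581710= 0.00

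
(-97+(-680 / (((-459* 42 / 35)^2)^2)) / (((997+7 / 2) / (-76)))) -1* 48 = -61362342517272085 / 423188569086273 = -145.00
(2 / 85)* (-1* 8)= -16 / 85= -0.19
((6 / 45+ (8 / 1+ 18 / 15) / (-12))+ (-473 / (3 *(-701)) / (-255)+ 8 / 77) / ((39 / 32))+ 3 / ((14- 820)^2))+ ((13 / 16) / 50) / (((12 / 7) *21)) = -7060601290414601 / 12876015750998400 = -0.55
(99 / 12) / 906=11 / 1208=0.01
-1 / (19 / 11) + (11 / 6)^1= 143 / 114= 1.25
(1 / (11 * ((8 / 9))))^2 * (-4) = -81 / 1936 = -0.04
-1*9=-9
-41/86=-0.48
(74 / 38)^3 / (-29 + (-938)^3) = -50653 / 5660689495159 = -0.00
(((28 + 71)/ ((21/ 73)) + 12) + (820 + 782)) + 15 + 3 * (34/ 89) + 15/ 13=15999111/ 8099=1975.44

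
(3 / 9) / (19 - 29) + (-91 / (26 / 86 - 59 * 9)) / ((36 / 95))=49193 / 117360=0.42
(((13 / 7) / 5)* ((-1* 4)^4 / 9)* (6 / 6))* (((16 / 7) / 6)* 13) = 52.32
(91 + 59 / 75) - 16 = 5684 / 75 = 75.79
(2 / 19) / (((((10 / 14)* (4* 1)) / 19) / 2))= 7 / 5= 1.40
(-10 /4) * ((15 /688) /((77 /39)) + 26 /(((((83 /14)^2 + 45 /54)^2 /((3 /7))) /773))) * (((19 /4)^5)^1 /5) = -8057.14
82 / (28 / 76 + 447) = 779 / 4250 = 0.18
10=10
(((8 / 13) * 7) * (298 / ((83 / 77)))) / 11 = 116816 / 1079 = 108.26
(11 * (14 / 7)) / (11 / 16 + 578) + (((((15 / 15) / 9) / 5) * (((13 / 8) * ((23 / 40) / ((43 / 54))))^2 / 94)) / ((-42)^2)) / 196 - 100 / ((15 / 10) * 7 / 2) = -9601683402505852081 / 505096498679808000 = -19.01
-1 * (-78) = 78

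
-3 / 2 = -1.50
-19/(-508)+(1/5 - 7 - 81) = -222917/2540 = -87.76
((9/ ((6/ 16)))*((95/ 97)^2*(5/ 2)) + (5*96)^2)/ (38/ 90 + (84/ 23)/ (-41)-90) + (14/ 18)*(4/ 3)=-2569.12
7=7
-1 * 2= -2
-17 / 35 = -0.49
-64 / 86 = -32 / 43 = -0.74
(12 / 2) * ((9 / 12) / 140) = 9 / 280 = 0.03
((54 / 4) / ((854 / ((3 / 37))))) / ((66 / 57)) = 1539 / 1390312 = 0.00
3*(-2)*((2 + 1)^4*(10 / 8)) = -1215 / 2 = -607.50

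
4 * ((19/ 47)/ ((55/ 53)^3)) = 11314652/ 7819625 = 1.45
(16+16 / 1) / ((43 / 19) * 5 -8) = 608 / 63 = 9.65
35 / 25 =7 / 5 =1.40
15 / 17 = 0.88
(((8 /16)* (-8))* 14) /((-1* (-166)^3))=-7 /571787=-0.00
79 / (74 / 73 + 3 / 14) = 80738 / 1255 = 64.33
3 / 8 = 0.38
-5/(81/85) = -425/81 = -5.25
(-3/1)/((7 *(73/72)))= -216/511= -0.42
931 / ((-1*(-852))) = 931 / 852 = 1.09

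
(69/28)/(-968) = -69/27104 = -0.00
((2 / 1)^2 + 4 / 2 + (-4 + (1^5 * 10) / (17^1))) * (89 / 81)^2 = 348524 / 111537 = 3.12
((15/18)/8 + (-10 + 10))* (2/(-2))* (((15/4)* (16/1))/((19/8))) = -50/19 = -2.63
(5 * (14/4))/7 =5/2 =2.50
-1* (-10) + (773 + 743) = 1526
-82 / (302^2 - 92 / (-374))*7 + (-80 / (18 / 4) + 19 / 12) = -4973521135 / 306993492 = -16.20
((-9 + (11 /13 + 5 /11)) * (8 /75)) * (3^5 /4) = -178362 /3575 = -49.89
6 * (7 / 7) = 6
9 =9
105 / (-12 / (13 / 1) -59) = -1365 / 779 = -1.75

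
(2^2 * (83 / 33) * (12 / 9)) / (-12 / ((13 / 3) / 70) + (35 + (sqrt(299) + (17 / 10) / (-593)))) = -1253656936373920 / 14669774527155759 - 7892128836800 * sqrt(299) / 14669774527155759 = -0.09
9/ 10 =0.90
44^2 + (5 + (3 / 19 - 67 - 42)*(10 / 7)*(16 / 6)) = 609019 / 399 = 1526.36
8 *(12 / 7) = 96 / 7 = 13.71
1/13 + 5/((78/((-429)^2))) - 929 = 282583/26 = 10868.58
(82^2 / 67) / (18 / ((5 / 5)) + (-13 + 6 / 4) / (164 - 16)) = 1990304 / 355435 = 5.60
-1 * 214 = -214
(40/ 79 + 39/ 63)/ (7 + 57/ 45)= 9335/ 68572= 0.14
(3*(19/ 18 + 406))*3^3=65943/ 2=32971.50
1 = 1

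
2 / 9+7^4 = 21611 / 9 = 2401.22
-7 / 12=-0.58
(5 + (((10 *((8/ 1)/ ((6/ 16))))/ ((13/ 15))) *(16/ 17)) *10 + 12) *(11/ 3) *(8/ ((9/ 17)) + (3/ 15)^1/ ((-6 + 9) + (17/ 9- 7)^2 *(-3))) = 237859735883/ 1839825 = 129283.89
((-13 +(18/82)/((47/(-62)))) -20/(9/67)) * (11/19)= -30939271/329517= -93.89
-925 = -925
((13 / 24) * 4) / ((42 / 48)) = 52 / 21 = 2.48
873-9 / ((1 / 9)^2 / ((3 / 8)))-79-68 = 452.62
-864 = -864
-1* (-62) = 62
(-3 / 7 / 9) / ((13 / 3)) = -0.01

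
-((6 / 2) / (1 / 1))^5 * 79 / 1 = -19197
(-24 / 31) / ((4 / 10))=-1.94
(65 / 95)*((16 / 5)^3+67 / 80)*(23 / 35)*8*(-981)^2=19339692306129 / 166250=116328976.28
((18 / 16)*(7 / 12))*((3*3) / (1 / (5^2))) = 147.66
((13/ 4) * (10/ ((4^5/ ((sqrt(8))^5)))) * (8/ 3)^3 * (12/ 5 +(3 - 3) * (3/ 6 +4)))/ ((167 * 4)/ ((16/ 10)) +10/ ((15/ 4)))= 0.62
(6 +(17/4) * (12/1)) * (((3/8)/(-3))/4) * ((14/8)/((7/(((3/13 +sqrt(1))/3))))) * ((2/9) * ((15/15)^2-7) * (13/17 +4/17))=0.24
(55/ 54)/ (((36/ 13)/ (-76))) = -13585/ 486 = -27.95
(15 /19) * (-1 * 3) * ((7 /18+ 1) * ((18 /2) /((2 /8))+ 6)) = -2625 /19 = -138.16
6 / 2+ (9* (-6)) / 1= -51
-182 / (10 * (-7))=13 / 5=2.60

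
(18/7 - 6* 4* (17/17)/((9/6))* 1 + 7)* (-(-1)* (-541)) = 24345/7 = 3477.86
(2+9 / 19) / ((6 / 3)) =47 / 38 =1.24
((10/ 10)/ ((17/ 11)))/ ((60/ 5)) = 11/ 204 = 0.05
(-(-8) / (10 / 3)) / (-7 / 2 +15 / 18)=-9 / 10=-0.90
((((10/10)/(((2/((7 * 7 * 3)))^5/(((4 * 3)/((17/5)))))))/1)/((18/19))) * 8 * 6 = 6520941123165/17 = 383584771950.88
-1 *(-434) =434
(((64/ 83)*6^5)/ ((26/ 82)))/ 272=1275264/ 18343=69.52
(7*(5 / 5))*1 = 7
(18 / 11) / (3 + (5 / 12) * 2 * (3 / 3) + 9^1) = 108 / 847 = 0.13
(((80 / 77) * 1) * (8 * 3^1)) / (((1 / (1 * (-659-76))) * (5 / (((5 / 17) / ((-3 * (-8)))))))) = -8400 / 187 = -44.92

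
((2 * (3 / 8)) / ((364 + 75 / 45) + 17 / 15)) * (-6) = -45 / 3668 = -0.01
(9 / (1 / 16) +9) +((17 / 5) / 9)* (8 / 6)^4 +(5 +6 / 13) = 7565276 / 47385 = 159.66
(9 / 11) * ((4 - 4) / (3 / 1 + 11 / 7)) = 0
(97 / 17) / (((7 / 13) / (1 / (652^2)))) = 1261 / 50587376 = 0.00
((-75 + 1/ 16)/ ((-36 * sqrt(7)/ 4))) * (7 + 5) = 1199 * sqrt(7)/ 84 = 37.76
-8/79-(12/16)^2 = -839/1264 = -0.66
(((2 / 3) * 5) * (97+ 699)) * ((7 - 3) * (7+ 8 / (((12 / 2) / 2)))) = 923360 / 9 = 102595.56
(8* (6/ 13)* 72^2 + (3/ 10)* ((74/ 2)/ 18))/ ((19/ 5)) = 14930401/ 2964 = 5037.25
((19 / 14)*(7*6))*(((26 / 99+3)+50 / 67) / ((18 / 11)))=505229 / 3618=139.64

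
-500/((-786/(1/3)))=0.21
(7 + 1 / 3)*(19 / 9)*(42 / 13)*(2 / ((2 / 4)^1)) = 23408 / 117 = 200.07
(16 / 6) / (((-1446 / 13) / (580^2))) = -17492800 / 2169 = -8064.91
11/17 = 0.65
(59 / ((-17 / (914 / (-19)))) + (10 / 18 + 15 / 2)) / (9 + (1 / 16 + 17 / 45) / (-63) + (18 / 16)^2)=10256430240 / 601208621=17.06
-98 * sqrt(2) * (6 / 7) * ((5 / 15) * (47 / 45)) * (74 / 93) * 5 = -97384 * sqrt(2) / 837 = -164.54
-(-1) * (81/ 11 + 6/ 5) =471/ 55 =8.56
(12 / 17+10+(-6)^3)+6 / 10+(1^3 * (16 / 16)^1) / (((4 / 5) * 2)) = -138767 / 680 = -204.07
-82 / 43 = -1.91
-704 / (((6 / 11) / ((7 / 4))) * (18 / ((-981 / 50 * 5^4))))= 4616150 / 3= 1538716.67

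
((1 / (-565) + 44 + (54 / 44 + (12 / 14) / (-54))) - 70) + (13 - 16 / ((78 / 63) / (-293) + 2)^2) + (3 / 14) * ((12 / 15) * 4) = -11160573662431 / 738054494100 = -15.12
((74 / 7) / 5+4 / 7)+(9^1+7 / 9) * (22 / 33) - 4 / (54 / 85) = 916 / 315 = 2.91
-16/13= -1.23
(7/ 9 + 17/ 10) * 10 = 223/ 9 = 24.78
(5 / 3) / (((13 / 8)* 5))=8 / 39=0.21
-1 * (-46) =46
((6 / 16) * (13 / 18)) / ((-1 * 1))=-13 / 48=-0.27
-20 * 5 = -100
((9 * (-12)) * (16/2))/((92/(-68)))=14688/23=638.61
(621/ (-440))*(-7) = 4347/ 440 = 9.88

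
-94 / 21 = -4.48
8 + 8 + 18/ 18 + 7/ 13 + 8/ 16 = 469/ 26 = 18.04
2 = 2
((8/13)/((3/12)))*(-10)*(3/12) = -6.15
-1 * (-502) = 502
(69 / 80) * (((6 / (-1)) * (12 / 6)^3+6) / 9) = -161 / 40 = -4.02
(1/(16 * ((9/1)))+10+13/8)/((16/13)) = 21775/2304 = 9.45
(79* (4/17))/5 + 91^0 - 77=-6144/85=-72.28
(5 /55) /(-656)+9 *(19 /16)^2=1465283 /115456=12.69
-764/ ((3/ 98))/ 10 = -37436/ 15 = -2495.73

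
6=6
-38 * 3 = -114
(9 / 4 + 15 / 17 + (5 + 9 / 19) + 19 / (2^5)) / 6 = 95089 / 62016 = 1.53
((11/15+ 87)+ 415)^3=428831641421/3375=127061227.09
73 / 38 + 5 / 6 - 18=-869 / 57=-15.25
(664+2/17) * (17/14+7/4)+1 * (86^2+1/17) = 2228797/238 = 9364.69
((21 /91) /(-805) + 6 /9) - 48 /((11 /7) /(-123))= 3757.76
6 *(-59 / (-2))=177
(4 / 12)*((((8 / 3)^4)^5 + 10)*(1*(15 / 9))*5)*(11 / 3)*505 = 1700728409530.06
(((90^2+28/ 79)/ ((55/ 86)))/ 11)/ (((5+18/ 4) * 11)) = 110067616/ 9989155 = 11.02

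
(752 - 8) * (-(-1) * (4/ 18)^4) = 3968/ 2187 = 1.81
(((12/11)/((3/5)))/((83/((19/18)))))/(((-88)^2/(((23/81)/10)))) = 437/5154228288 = 0.00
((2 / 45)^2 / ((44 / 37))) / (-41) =-37 / 913275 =-0.00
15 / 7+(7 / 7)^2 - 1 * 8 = -34 / 7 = -4.86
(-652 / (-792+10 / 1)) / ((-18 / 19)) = -3097 / 3519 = -0.88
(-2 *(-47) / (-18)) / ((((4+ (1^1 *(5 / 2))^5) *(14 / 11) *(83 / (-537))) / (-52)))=-76995776 / 5669979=-13.58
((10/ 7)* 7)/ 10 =1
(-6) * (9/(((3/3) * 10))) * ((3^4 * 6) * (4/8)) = -6561/5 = -1312.20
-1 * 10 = -10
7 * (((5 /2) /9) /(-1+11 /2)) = 35 /81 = 0.43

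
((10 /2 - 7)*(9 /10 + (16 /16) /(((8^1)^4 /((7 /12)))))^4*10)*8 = -2394912767302564013521 /22799473113563136000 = -105.04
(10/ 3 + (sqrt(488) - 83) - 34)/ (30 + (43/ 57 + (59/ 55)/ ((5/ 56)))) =-1781725/ 670403 + 31350 * sqrt(122)/ 670403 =-2.14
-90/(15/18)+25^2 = 517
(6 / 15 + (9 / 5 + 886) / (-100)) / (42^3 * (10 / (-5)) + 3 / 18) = 12717 / 222263750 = 0.00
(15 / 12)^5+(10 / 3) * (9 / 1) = 33845 / 1024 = 33.05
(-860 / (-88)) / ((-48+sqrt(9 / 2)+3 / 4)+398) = 603290 / 21651707 - 2580 *sqrt(2) / 21651707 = 0.03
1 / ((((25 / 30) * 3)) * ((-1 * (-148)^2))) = -0.00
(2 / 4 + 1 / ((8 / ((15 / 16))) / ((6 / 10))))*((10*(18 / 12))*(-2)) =-1095 / 64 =-17.11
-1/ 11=-0.09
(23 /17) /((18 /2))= 0.15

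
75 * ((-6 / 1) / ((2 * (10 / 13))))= -585 / 2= -292.50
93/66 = 31/22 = 1.41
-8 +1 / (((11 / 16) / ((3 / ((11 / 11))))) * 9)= -248 / 33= -7.52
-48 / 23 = -2.09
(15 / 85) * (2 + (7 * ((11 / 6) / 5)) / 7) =71 / 170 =0.42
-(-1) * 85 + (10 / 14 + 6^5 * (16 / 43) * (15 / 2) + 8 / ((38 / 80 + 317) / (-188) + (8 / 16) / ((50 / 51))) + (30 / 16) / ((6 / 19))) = 4649867403565 / 213440304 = 21785.33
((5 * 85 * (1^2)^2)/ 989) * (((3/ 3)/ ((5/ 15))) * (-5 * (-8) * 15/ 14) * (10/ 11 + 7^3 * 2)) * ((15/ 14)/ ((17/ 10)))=12750750000/ 533071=23919.42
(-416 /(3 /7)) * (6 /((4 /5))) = -7280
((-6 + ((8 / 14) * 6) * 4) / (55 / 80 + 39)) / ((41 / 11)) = 9504 / 182245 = 0.05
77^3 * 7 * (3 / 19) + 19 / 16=153395449 / 304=504590.29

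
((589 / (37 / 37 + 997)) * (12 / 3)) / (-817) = -62 / 21457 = -0.00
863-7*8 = 807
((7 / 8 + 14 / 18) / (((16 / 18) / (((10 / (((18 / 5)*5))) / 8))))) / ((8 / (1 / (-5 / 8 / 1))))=-119 / 4608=-0.03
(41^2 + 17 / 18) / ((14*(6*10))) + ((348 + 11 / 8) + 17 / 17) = 352.38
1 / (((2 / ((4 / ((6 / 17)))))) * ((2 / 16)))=136 / 3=45.33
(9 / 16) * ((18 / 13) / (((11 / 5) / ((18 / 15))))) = 243 / 572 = 0.42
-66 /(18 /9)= -33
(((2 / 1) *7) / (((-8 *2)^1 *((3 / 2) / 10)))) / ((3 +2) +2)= -5 / 6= -0.83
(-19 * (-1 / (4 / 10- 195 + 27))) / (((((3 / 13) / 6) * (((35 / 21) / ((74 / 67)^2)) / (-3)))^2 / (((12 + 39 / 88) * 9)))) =-3843074789804484 / 92876516689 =-41378.33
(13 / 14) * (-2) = -13 / 7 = -1.86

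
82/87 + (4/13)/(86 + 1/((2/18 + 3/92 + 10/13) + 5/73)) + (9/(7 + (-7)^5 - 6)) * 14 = 99766958401819/106297070399169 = 0.94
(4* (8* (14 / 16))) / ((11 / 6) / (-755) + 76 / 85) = 2156280 / 68669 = 31.40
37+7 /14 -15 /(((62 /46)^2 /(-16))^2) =-2079914805 /1847042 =-1126.08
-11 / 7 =-1.57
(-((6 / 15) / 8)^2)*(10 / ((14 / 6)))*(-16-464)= 36 / 7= 5.14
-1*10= -10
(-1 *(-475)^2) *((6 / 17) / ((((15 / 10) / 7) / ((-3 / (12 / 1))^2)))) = -1579375 / 68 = -23226.10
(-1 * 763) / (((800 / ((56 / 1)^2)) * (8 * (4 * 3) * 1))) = -37387 / 1200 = -31.16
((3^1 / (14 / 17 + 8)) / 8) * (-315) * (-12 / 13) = 3213 / 260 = 12.36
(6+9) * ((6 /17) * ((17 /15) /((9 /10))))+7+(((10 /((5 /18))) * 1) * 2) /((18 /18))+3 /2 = 87.17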